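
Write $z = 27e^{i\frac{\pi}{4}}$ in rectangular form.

a = r cos θ = 27 * sqrt(2)/2 = 27*sqrt(2)/2
b = r sin θ = 27 * sqrt(2)/2 = 27*sqrt(2)/2
z = 27*sqrt(2)/2 + (27*sqrt(2)/2)i


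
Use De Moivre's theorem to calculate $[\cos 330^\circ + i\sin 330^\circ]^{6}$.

By De Moivre: z^n = r^n(cos(nθ) + i sin(nθ))
= 1^6(cos(6*330°) + i sin(6*330°))
= 1(cos 180° + i sin 180°)
= -1


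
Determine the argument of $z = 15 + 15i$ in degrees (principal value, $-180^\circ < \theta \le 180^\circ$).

θ = arctan(b/a) = arctan(15/15) (quadrant-adjusted) = 45°


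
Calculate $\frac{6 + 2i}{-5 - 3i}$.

Multiply numerator and denominator by conjugate (-5 + 3i):
= (6 + 2i)(-5 + 3i) / ((-5)^2 + (-3)^2)
= (-36 + 8i) / 34
Divide through by 2: (-18 + 4i) / 17
= -18/17 + (4/17)i


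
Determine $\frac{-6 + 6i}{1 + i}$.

Multiply numerator and denominator by conjugate (1 - i):
= (-6 + 6i)(1 - i) / (1^2 + 1^2)
= (12i) / 2
= 6i


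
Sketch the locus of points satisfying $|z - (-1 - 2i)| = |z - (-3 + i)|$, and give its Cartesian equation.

|z - z1| = |z - z2| means z is equidistant from z1 and z2,
i.e. the perpendicular bisector of the segment from (-1, -2) to (-3, 1) (midpoint (-2, -1/2)).
With z = x + yi, square both sides:
(x - (-1))^2 + (y - (-2))^2 = (x - (-3))^2 + (y - 1)^2
The x^2 and y^2 terms cancel: -4x + 6y = 10 - 5 = 5
Simplify: 4x - 6y = -5
Locus: Perpendicular bisector of the segment from (-1, -2) to (-3, 1): the line 4x - 6y = -5


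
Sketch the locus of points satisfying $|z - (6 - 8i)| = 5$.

|z - z0| = r describes a circle centered at z0 with radius r
Here z0 = 6 - 8i and r = 5
Locus: Circle centered at (6, -8) with radius 5


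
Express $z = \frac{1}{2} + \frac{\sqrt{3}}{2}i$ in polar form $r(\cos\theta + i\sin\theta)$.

r = |z| = sqrt(a^2 + b^2) = sqrt((1/2)^2 + (sqrt(3)/2)^2) = sqrt(1/4 + 3/4) = sqrt(1) = 1
θ = arctan(b/a) = arctan(0.866/0.5) (quadrant-adjusted) = 60°
z = 1(cos 60° + i sin 60°)


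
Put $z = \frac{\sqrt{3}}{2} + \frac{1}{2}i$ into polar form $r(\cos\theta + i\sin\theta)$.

r = |z| = sqrt(a^2 + b^2) = sqrt((sqrt(3)/2)^2 + (1/2)^2) = sqrt(3/4 + 1/4) = sqrt(1) = 1
θ = arctan(b/a) = arctan(0.5/0.866) (quadrant-adjusted) = 30°
z = 1(cos 30° + i sin 30°)


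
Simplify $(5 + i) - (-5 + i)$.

(5 - (-5)) + (1 - 1)i = 10


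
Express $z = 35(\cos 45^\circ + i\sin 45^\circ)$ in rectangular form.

a = r cos θ = 35 * sqrt(2)/2 = 35*sqrt(2)/2
b = r sin θ = 35 * sqrt(2)/2 = 35*sqrt(2)/2
z = 35*sqrt(2)/2 + (35*sqrt(2)/2)i


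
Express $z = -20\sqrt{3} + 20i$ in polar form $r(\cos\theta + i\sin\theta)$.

r = |z| = sqrt(a^2 + b^2) = sqrt((-20*sqrt(3))^2 + (20)^2) = sqrt(1200 + 400) = sqrt(1600) = 40
θ = arctan(b/a) = arctan(20/-34.641) (quadrant-adjusted) = 150°
z = 40(cos 150° + i sin 150°)


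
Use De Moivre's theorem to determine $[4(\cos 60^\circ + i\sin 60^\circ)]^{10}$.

By De Moivre: z^n = r^n(cos(nθ) + i sin(nθ))
= 4^10(cos(10*60°) + i sin(10*60°))
= 1048576(cos 240° + i sin 240°)
= -524288 - 524288*sqrt(3)i


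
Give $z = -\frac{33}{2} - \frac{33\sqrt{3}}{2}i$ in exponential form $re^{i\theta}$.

r = |z| = sqrt((-33/2)^2 + (-33*sqrt(3)/2)^2) = sqrt(1089/4 + 3267/4) = sqrt(1089) = 33
θ = arctan(b/a) = arctan(-28.5788/-16.5) (quadrant-adjusted) = -120° = -2π/3
z = 33e^(-i*2π/3)


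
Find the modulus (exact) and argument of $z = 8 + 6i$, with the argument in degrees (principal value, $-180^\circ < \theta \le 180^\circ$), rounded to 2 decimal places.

|z| = sqrt(8^2 + 6^2) = 10
arg(z) = arctan(b/a) = arctan(6/8) (quadrant-adjusted) = 36.87°


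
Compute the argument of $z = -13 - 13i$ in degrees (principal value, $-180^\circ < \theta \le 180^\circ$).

θ = arctan(b/a) = arctan(-13/-13) (quadrant-adjusted) = -135°


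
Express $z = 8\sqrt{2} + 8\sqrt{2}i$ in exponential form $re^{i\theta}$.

r = |z| = sqrt((8*sqrt(2))^2 + (8*sqrt(2))^2) = sqrt(128 + 128) = sqrt(256) = 16
θ = arctan(b/a) = arctan(11.3137/11.3137) (quadrant-adjusted) = 45° = π/4
z = 16e^(i*π/4)


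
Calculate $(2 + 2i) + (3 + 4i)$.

(2 + 3) + (2 + 4)i = 5 + 6i


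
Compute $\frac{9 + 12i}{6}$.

Divisor is real, so divide each part by 6:
= 3/2 + 2i


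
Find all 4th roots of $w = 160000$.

|w| = 160000, arg(w) = 0°
Root modulus = 160000^(1/4) = 20
Root arguments: θ_k = (0° + 360°k)/4 for k = 0, 1, ..., 3
Roots: 20, 20i, -20, -20i


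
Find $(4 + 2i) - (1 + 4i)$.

(4 - 1) + (2 - 4)i = 3 - 2i


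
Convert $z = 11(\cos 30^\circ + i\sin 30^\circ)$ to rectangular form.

a = r cos θ = 11 * sqrt(3)/2 = 11*sqrt(3)/2
b = r sin θ = 11 * 1/2 = 11/2
z = 11*sqrt(3)/2 + (11/2)i


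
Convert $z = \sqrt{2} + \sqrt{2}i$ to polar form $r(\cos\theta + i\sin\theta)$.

r = |z| = sqrt(a^2 + b^2) = sqrt((sqrt(2))^2 + (sqrt(2))^2) = sqrt(2 + 2) = sqrt(4) = 2
θ = arctan(b/a) = arctan(1.4142/1.4142) (quadrant-adjusted) = 45°
z = 2(cos 45° + i sin 45°)


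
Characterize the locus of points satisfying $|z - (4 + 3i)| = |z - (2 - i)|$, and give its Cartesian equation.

|z - z1| = |z - z2| means z is equidistant from z1 and z2,
i.e. the perpendicular bisector of the segment from (4, 3) to (2, -1) (midpoint (3, 1)).
With z = x + yi, square both sides:
(x - 4)^2 + (y - 3)^2 = (x - 2)^2 + (y - (-1))^2
The x^2 and y^2 terms cancel: -4x + (-8)y = 5 - 25 = -20
Simplify: x + 2y = 5
Locus: Perpendicular bisector of the segment from (4, 3) to (2, -1): the line x + 2y = 5


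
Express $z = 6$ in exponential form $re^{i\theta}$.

r = |z| = sqrt((6)^2 + (0)^2) = sqrt(36 + 0) = sqrt(36) = 6
b = 0 and a > 0, so z lies on the positive real axis: θ = 0
z = 6e^(i*0) = 6


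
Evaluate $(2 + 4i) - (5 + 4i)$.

(2 - 5) + (4 - 4)i = -3


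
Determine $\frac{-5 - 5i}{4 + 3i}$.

Multiply numerator and denominator by conjugate (4 - 3i):
= (-5 - 5i)(4 - 3i) / (4^2 + 3^2)
= (-35 - 5i) / 25
Divide through by 5: (-7 - i) / 5
= -7/5 - (1/5)i


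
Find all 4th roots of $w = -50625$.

|w| = 50625, arg(w) = 180°
Root modulus = 50625^(1/4) = 15
Root arguments: θ_k = (180° + 360°k)/4 for k = 0, 1, ..., 3
Roots: 15*sqrt(2)/2 + (15*sqrt(2)/2)i, -15*sqrt(2)/2 + (15*sqrt(2)/2)i, -15*sqrt(2)/2 - (15*sqrt(2)/2)i, 15*sqrt(2)/2 - (15*sqrt(2)/2)i


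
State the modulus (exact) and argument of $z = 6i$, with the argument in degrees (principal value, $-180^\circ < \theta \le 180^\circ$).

|z| = sqrt(0^2 + 6^2) = 6
a = 0 and b > 0, so z lies on the positive imaginary axis: arg(z) = 90°


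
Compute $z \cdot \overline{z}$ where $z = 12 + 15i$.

z * conjugate(z) = |z|^2 = a^2 + b^2
= 12^2 + 15^2 = 369


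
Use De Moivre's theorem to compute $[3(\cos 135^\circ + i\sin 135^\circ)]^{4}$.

By De Moivre: z^n = r^n(cos(nθ) + i sin(nθ))
= 3^4(cos(4*135°) + i sin(4*135°))
= 81(cos 180° + i sin 180°)
= -81


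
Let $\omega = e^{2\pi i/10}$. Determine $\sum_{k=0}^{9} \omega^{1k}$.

Let ζ = ω^1 = e^(2πi·1/10). Since 10 ∤ 1, ζ ≠ 1.
Sum = Σ_{k=0}^{9} ζ^k = (ζ^10 - 1)/(ζ - 1) = (ω^{1·10} - 1)/(ζ - 1) = (1 - 1)/(ζ - 1) = 0


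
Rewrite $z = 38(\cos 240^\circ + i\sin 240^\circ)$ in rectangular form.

a = r cos θ = 38 * -1/2 = -19
b = r sin θ = 38 * -sqrt(3)/2 = -19*sqrt(3)
z = -19 - 19*sqrt(3)i


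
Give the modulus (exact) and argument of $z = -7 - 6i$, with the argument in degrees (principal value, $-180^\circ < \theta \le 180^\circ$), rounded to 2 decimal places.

|z| = sqrt((-7)^2 + (-6)^2) = sqrt(85)
arg(z) = arctan(b/a) = arctan(-6/-7) (quadrant-adjusted) = -139.40°


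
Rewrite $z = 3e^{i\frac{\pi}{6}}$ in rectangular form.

a = r cos θ = 3 * sqrt(3)/2 = 3*sqrt(3)/2
b = r sin θ = 3 * 1/2 = 3/2
z = 3*sqrt(3)/2 + (3/2)i


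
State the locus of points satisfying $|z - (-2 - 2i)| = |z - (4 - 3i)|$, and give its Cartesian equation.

|z - z1| = |z - z2| means z is equidistant from z1 and z2,
i.e. the perpendicular bisector of the segment from (-2, -2) to (4, -3) (midpoint (1, -5/2)).
With z = x + yi, square both sides:
(x - (-2))^2 + (y - (-2))^2 = (x - 4)^2 + (y - (-3))^2
The x^2 and y^2 terms cancel: 12x + (-2)y = 25 - 8 = 17
Simplify: 12x - 2y = 17
Locus: Perpendicular bisector of the segment from (-2, -2) to (4, -3): the line 12x - 2y = 17


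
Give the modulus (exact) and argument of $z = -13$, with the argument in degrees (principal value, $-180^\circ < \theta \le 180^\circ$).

|z| = sqrt((-13)^2 + 0^2) = 13
b = 0 and a < 0, so z lies on the negative real axis: arg(z) = 180°


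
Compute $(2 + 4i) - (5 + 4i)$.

(2 - 5) + (4 - 4)i = -3


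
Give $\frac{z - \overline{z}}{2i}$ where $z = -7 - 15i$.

z - conjugate(z) = 2bi
(z - conjugate(z))/(2i) = 2bi/(2i) = b = -15


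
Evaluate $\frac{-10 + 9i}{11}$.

Divisor is real, so divide each part by 11:
= -10/11 + (9/11)i


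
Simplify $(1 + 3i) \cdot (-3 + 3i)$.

(a1*a2 - b1*b2) + (a1*b2 + b1*a2)i
= (-3 - 9) + (3 + (-9))i
= -12 - 6i


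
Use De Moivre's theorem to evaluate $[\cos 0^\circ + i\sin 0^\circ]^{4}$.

By De Moivre: z^n = r^n(cos(nθ) + i sin(nθ))
= 1^4(cos(4*0°) + i sin(4*0°))
= 1(cos 0° + i sin 0°)
= 1


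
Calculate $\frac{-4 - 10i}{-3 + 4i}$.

Multiply numerator and denominator by conjugate (-3 - 4i):
= (-4 - 10i)(-3 - 4i) / ((-3)^2 + 4^2)
= (-28 + 46i) / 25
= -28/25 + (46/25)i


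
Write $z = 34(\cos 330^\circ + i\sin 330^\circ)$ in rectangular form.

a = r cos θ = 34 * sqrt(3)/2 = 17*sqrt(3)
b = r sin θ = 34 * -1/2 = -17
z = 17*sqrt(3) - 17i


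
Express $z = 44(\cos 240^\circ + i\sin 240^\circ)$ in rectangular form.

a = r cos θ = 44 * -1/2 = -22
b = r sin θ = 44 * -sqrt(3)/2 = -22*sqrt(3)
z = -22 - 22*sqrt(3)i


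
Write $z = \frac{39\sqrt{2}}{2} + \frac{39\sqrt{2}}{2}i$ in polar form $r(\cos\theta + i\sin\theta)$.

r = |z| = sqrt(a^2 + b^2) = sqrt((39*sqrt(2)/2)^2 + (39*sqrt(2)/2)^2) = sqrt(1521/2 + 1521/2) = sqrt(1521) = 39
θ = arctan(b/a) = arctan(27.5772/27.5772) (quadrant-adjusted) = 45°
z = 39(cos 45° + i sin 45°)


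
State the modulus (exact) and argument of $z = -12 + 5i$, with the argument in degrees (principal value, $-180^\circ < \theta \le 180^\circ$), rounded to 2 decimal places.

|z| = sqrt((-12)^2 + 5^2) = 13
arg(z) = arctan(b/a) = arctan(5/-12) (quadrant-adjusted) = 157.38°


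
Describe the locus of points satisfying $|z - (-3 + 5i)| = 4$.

|z - z0| = r describes a circle centered at z0 with radius r
Here z0 = -3 + 5i and r = 4
Locus: Circle centered at (-3, 5) with radius 4


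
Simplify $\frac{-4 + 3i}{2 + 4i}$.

Multiply numerator and denominator by conjugate (2 - 4i):
= (-4 + 3i)(2 - 4i) / (2^2 + 4^2)
= (4 + 22i) / 20
Divide through by 2: (2 + 11i) / 10
= 1/5 + (11/10)i


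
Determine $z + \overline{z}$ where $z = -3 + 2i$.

z + conjugate(z) = (a + bi) + (a - bi) = 2a
= 2 * (-3) = -6


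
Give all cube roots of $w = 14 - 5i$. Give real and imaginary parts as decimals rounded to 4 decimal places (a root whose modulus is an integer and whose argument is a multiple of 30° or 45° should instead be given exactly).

|w| = sqrt(221) ≈ 14.866069, arg(w) ≈ 340.346176°
Root modulus = sqrt(221)^(1/3) ≈ 2.458850
Root arguments: θ_k = (arg(w) + 360°k)/3 for k = 0, 1, ..., 2
Compute each root as (root modulus)(cos θ_k + i sin θ_k) using full-precision intermediates, then round to 4 decimal places.
Roots: -0.9784 + 2.2558i, -1.4643 - 1.9753i, 2.4428 - 0.2805i


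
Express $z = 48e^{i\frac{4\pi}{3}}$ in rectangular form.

a = r cos θ = 48 * -1/2 = -24
b = r sin θ = 48 * -sqrt(3)/2 = -24*sqrt(3)
z = -24 - 24*sqrt(3)i


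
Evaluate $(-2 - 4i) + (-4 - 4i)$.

(-2 + (-4)) + (-4 + (-4))i = -6 - 8i


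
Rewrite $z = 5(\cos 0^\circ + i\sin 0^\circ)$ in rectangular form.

a = r cos θ = 5 * 1 = 5
b = r sin θ = 5 * 0 = 0
z = 5


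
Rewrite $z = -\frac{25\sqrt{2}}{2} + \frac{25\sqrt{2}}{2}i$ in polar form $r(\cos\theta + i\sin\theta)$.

r = |z| = sqrt(a^2 + b^2) = sqrt((-25*sqrt(2)/2)^2 + (25*sqrt(2)/2)^2) = sqrt(625/2 + 625/2) = sqrt(625) = 25
θ = arctan(b/a) = arctan(17.6777/-17.6777) (quadrant-adjusted) = 135°
z = 25(cos 135° + i sin 135°)


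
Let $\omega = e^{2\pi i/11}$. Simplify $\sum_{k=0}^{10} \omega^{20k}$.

Let ζ = ω^20 = e^(2πi·20/11). Since 11 ∤ 20, ζ ≠ 1.
Sum = Σ_{k=0}^{10} ζ^k = (ζ^11 - 1)/(ζ - 1) = (ω^{20·11} - 1)/(ζ - 1) = (1 - 1)/(ζ - 1) = 0


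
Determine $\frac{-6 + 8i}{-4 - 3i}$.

Multiply numerator and denominator by conjugate (-4 + 3i):
= (-6 + 8i)(-4 + 3i) / ((-4)^2 + (-3)^2)
= (-50i) / 25
= -2i


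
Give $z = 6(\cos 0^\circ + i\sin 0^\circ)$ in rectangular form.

a = r cos θ = 6 * 1 = 6
b = r sin θ = 6 * 0 = 0
z = 6


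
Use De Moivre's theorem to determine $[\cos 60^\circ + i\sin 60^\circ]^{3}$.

By De Moivre: z^n = r^n(cos(nθ) + i sin(nθ))
= 1^3(cos(3*60°) + i sin(3*60°))
= 1(cos 180° + i sin 180°)
= -1


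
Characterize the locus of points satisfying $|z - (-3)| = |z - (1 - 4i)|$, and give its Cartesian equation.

|z - z1| = |z - z2| means z is equidistant from z1 and z2,
i.e. the perpendicular bisector of the segment from (-3, 0) to (1, -4) (midpoint (-1, -2)).
With z = x + yi, square both sides:
(x - (-3))^2 + (y - 0)^2 = (x - 1)^2 + (y - (-4))^2
The x^2 and y^2 terms cancel: 8x + (-8)y = 17 - 9 = 8
Simplify: x - y = 1
Locus: Perpendicular bisector of the segment from (-3, 0) to (1, -4): the line x - y = 1


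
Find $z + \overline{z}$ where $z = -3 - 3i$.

z + conjugate(z) = (a + bi) + (a - bi) = 2a
= 2 * (-3) = -6


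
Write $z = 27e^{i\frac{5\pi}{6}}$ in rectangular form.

a = r cos θ = 27 * -sqrt(3)/2 = -27*sqrt(3)/2
b = r sin θ = 27 * 1/2 = 27/2
z = -27*sqrt(3)/2 + (27/2)i


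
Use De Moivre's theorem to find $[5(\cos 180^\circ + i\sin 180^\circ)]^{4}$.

By De Moivre: z^n = r^n(cos(nθ) + i sin(nθ))
= 5^4(cos(4*180°) + i sin(4*180°))
= 625(cos 0° + i sin 0°)
= 625


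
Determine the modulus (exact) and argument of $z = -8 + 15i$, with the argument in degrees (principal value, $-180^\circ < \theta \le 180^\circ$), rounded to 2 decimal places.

|z| = sqrt((-8)^2 + 15^2) = 17
arg(z) = arctan(b/a) = arctan(15/-8) (quadrant-adjusted) = 118.07°


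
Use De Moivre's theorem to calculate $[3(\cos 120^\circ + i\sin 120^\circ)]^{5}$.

By De Moivre: z^n = r^n(cos(nθ) + i sin(nθ))
= 3^5(cos(5*120°) + i sin(5*120°))
= 243(cos 240° + i sin 240°)
= -243/2 - (243*sqrt(3)/2)i


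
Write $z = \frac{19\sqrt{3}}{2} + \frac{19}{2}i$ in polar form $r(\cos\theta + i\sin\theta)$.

r = |z| = sqrt(a^2 + b^2) = sqrt((19*sqrt(3)/2)^2 + (19/2)^2) = sqrt(1083/4 + 361/4) = sqrt(361) = 19
θ = arctan(b/a) = arctan(9.5/16.4545) (quadrant-adjusted) = 30°
z = 19(cos 30° + i sin 30°)


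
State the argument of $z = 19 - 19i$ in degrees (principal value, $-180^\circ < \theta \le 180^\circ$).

θ = arctan(b/a) = arctan(-19/19) (quadrant-adjusted) = -45°


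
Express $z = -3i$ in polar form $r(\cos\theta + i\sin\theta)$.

r = |z| = sqrt(a^2 + b^2) = sqrt((0)^2 + (-3)^2) = sqrt(0 + 9) = sqrt(9) = 3
a = 0 and b < 0, so z lies on the negative imaginary axis: θ = 270°
z = 3(cos 270° + i sin 270°)


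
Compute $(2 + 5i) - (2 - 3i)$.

(2 - 2) + (5 - (-3))i = 8i


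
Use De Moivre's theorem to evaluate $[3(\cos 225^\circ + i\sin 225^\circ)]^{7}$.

By De Moivre: z^n = r^n(cos(nθ) + i sin(nθ))
= 3^7(cos(7*225°) + i sin(7*225°))
= 2187(cos 135° + i sin 135°)
= -2187*sqrt(2)/2 + (2187*sqrt(2)/2)i


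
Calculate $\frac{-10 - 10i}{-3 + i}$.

Multiply numerator and denominator by conjugate (-3 - i):
= (-10 - 10i)(-3 - i) / ((-3)^2 + 1^2)
= (20 + 40i) / 10
= 2 + 4i


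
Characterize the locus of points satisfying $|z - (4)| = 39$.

|z - z0| = r describes a circle centered at z0 with radius r
Here z0 = 4 and r = 39
Locus: Circle centered at (4, 0) with radius 39


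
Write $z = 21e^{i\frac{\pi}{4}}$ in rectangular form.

a = r cos θ = 21 * sqrt(2)/2 = 21*sqrt(2)/2
b = r sin θ = 21 * sqrt(2)/2 = 21*sqrt(2)/2
z = 21*sqrt(2)/2 + (21*sqrt(2)/2)i


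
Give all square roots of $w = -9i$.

|w| = 9, arg(w) = 270°
Root modulus = 9^(1/2) = 3
Root arguments: θ_k = (270° + 360°k)/2 for k = 0, 1, ..., 1
Roots: -3*sqrt(2)/2 + (3*sqrt(2)/2)i, 3*sqrt(2)/2 - (3*sqrt(2)/2)i


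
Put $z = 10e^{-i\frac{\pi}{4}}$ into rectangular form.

a = r cos θ = 10 * sqrt(2)/2 = 5*sqrt(2)
b = r sin θ = 10 * -sqrt(2)/2 = -5*sqrt(2)
z = 5*sqrt(2) - 5*sqrt(2)i


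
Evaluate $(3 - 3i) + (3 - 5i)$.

(3 + 3) + (-3 + (-5))i = 6 - 8i


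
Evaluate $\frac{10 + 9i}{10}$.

Divisor is real, so divide each part by 10:
= 1 + (9/10)i


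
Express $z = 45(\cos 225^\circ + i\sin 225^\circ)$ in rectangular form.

a = r cos θ = 45 * -sqrt(2)/2 = -45*sqrt(2)/2
b = r sin θ = 45 * -sqrt(2)/2 = -45*sqrt(2)/2
z = -45*sqrt(2)/2 - (45*sqrt(2)/2)i


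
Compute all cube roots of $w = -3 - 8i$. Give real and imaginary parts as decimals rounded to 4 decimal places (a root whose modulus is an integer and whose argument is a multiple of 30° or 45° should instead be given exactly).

|w| = sqrt(73) ≈ 8.544004, arg(w) ≈ 249.443955°
Root modulus = sqrt(73)^(1/3) ≈ 2.044343
Root arguments: θ_k = (arg(w) + 360°k)/3 for k = 0, 1, ..., 2
Compute each root as (root modulus)(cos θ_k + i sin θ_k) using full-precision intermediates, then round to 4 decimal places.
Roots: 0.2439 + 2.0297i, -1.8798 - 0.8036i, 1.6359 - 1.2261i


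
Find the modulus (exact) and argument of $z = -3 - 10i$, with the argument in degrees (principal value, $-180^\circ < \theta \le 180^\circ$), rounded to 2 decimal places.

|z| = sqrt((-3)^2 + (-10)^2) = sqrt(109)
arg(z) = arctan(b/a) = arctan(-10/-3) (quadrant-adjusted) = -106.70°


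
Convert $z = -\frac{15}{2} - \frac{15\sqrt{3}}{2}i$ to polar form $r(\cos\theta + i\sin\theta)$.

r = |z| = sqrt(a^2 + b^2) = sqrt((-15/2)^2 + (-15*sqrt(3)/2)^2) = sqrt(225/4 + 675/4) = sqrt(225) = 15
θ = arctan(b/a) = arctan(-12.9904/-7.5) (quadrant-adjusted) = 240°
z = 15(cos 240° + i sin 240°)


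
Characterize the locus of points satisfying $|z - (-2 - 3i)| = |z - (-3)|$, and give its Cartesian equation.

|z - z1| = |z - z2| means z is equidistant from z1 and z2,
i.e. the perpendicular bisector of the segment from (-2, -3) to (-3, 0) (midpoint (-5/2, -3/2)).
With z = x + yi, square both sides:
(x - (-2))^2 + (y - (-3))^2 = (x - (-3))^2 + (y - 0)^2
The x^2 and y^2 terms cancel: -2x + 6y = 9 - 13 = -4
Simplify: x - 3y = 2
Locus: Perpendicular bisector of the segment from (-2, -3) to (-3, 0): the line x - 3y = 2


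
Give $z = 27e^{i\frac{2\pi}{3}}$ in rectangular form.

a = r cos θ = 27 * -1/2 = -27/2
b = r sin θ = 27 * sqrt(3)/2 = 27*sqrt(3)/2
z = -27/2 + (27*sqrt(3)/2)i


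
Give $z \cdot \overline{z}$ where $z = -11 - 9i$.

z * conjugate(z) = |z|^2 = a^2 + b^2
= (-11)^2 + (-9)^2 = 202


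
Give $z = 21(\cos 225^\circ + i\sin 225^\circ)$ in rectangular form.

a = r cos θ = 21 * -sqrt(2)/2 = -21*sqrt(2)/2
b = r sin θ = 21 * -sqrt(2)/2 = -21*sqrt(2)/2
z = -21*sqrt(2)/2 - (21*sqrt(2)/2)i


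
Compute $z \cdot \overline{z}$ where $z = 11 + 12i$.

z * conjugate(z) = |z|^2 = a^2 + b^2
= 11^2 + 12^2 = 265


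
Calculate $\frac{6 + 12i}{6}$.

Divisor is real, so divide each part by 6:
= 1 + 2i


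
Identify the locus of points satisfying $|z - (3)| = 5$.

|z - z0| = r describes a circle centered at z0 with radius r
Here z0 = 3 and r = 5
Locus: Circle centered at (3, 0) with radius 5


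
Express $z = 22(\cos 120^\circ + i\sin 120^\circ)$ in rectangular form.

a = r cos θ = 22 * -1/2 = -11
b = r sin θ = 22 * sqrt(3)/2 = 11*sqrt(3)
z = -11 + 11*sqrt(3)i


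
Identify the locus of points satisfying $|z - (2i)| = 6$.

|z - z0| = r describes a circle centered at z0 with radius r
Here z0 = 2i and r = 6
Locus: Circle centered at (0, 2) with radius 6


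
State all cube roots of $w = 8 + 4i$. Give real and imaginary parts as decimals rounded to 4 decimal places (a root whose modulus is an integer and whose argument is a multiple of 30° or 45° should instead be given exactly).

|w| = sqrt(80) ≈ 8.944272, arg(w) ≈ 26.565051°
Root modulus = sqrt(80)^(1/3) ≈ 2.075782
Root arguments: θ_k = (arg(w) + 360°k)/3 for k = 0, 1, ..., 2
Compute each root as (root modulus)(cos θ_k + i sin θ_k) using full-precision intermediates, then round to 4 decimal places.
Roots: 2.0510 + 0.3195i, -1.3022 + 1.6165i, -0.7488 - 1.9360i


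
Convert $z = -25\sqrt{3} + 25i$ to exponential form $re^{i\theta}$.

r = |z| = sqrt((-25*sqrt(3))^2 + (25)^2) = sqrt(1875 + 625) = sqrt(2500) = 50
θ = arctan(b/a) = arctan(25/-43.3013) (quadrant-adjusted) = 150° = 5π/6
z = 50e^(i*5π/6)


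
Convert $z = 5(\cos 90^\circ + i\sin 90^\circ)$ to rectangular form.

a = r cos θ = 5 * 0 = 0
b = r sin θ = 5 * 1 = 5
z = 5i


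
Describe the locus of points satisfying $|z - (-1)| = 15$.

|z - z0| = r describes a circle centered at z0 with radius r
Here z0 = -1 and r = 15
Locus: Circle centered at (-1, 0) with radius 15


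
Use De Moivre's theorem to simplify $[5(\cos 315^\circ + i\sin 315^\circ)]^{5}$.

By De Moivre: z^n = r^n(cos(nθ) + i sin(nθ))
= 5^5(cos(5*315°) + i sin(5*315°))
= 3125(cos 135° + i sin 135°)
= -3125*sqrt(2)/2 + (3125*sqrt(2)/2)i


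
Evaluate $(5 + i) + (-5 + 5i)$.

(5 + (-5)) + (1 + 5)i = 6i


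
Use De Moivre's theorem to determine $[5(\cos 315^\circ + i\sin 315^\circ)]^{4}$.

By De Moivre: z^n = r^n(cos(nθ) + i sin(nθ))
= 5^4(cos(4*315°) + i sin(4*315°))
= 625(cos 180° + i sin 180°)
= -625


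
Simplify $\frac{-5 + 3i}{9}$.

Divisor is real, so divide each part by 9:
= -5/9 + (1/3)i


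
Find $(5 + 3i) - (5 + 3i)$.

(5 - 5) + (3 - 3)i = 0


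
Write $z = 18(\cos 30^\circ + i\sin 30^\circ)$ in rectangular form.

a = r cos θ = 18 * sqrt(3)/2 = 9*sqrt(3)
b = r sin θ = 18 * 1/2 = 9
z = 9*sqrt(3) + 9i


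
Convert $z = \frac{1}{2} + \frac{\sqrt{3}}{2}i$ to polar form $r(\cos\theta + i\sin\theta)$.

r = |z| = sqrt(a^2 + b^2) = sqrt((1/2)^2 + (sqrt(3)/2)^2) = sqrt(1/4 + 3/4) = sqrt(1) = 1
θ = arctan(b/a) = arctan(0.866/0.5) (quadrant-adjusted) = 60°
z = 1(cos 60° + i sin 60°)


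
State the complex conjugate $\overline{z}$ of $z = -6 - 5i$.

If z = a + bi, then conjugate(z) = a - bi
conjugate(-6 - 5i) = -6 + 5i


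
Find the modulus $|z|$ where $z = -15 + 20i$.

|z| = sqrt(a^2 + b^2) = sqrt((-15)^2 + 20^2) = sqrt(625) = 25


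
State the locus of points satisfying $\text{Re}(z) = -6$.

Re(z) = x where z = x + yi; the equation x = -6 is satisfied by all points with that x-coordinate
Locus: Vertical line x = -6


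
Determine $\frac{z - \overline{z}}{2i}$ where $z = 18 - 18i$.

z - conjugate(z) = 2bi
(z - conjugate(z))/(2i) = 2bi/(2i) = b = -18


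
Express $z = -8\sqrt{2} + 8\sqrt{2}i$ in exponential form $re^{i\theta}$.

r = |z| = sqrt((-8*sqrt(2))^2 + (8*sqrt(2))^2) = sqrt(128 + 128) = sqrt(256) = 16
θ = arctan(b/a) = arctan(11.3137/-11.3137) (quadrant-adjusted) = 135° = 3π/4
z = 16e^(i*3π/4)


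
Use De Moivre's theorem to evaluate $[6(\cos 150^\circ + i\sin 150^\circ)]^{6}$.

By De Moivre: z^n = r^n(cos(nθ) + i sin(nθ))
= 6^6(cos(6*150°) + i sin(6*150°))
= 46656(cos 180° + i sin 180°)
= -46656


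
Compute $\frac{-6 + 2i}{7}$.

Divisor is real, so divide each part by 7:
= -6/7 + (2/7)i


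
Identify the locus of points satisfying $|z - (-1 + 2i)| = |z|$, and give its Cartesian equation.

|z - z1| = |z - z2| means z is equidistant from z1 and z2,
i.e. the perpendicular bisector of the segment from (-1, 2) to (0, 0) (midpoint (-1/2, 1)).
With z = x + yi, square both sides:
(x - (-1))^2 + (y - 2)^2 = (x - 0)^2 + (y - 0)^2
The x^2 and y^2 terms cancel: 2x + (-4)y = 0 - 5 = -5
Simplify: 2x - 4y = -5
Locus: Perpendicular bisector of the segment from (-1, 2) to (0, 0): the line 2x - 4y = -5


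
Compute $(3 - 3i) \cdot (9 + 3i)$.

(a1*a2 - b1*b2) + (a1*b2 + b1*a2)i
= (27 - (-9)) + (9 + (-27))i
= 36 - 18i


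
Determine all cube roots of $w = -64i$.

|w| = 64, arg(w) = 270°
Root modulus = 64^(1/3) = 4
Root arguments: θ_k = (270° + 360°k)/3 for k = 0, 1, ..., 2
Roots: 4i, -2*sqrt(3) - 2i, 2*sqrt(3) - 2i


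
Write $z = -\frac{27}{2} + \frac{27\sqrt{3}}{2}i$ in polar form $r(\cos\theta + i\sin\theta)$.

r = |z| = sqrt(a^2 + b^2) = sqrt((-27/2)^2 + (27*sqrt(3)/2)^2) = sqrt(729/4 + 2187/4) = sqrt(729) = 27
θ = arctan(b/a) = arctan(23.3827/-13.5) (quadrant-adjusted) = 120°
z = 27(cos 120° + i sin 120°)


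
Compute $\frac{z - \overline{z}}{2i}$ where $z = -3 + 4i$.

z - conjugate(z) = 2bi
(z - conjugate(z))/(2i) = 2bi/(2i) = b = 4


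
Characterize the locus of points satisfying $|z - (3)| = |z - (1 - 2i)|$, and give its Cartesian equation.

|z - z1| = |z - z2| means z is equidistant from z1 and z2,
i.e. the perpendicular bisector of the segment from (3, 0) to (1, -2) (midpoint (2, -1)).
With z = x + yi, square both sides:
(x - 3)^2 + (y - 0)^2 = (x - 1)^2 + (y - (-2))^2
The x^2 and y^2 terms cancel: -4x + (-4)y = 5 - 9 = -4
Simplify: x + y = 1
Locus: Perpendicular bisector of the segment from (3, 0) to (1, -2): the line x + y = 1


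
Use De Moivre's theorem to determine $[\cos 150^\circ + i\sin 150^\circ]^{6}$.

By De Moivre: z^n = r^n(cos(nθ) + i sin(nθ))
= 1^6(cos(6*150°) + i sin(6*150°))
= 1(cos 180° + i sin 180°)
= -1


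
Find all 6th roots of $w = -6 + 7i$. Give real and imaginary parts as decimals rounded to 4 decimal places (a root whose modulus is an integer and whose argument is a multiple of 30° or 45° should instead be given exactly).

|w| = sqrt(85) ≈ 9.219544, arg(w) ≈ 130.601295°
Root modulus = sqrt(85)^(1/6) ≈ 1.448055
Root arguments: θ_k = (arg(w) + 360°k)/6 for k = 0, 1, ..., 5
Compute each root as (root modulus)(cos θ_k + i sin θ_k) using full-precision intermediates, then round to 4 decimal places.
Roots: 1.3448 + 0.5370i, 0.2074 + 1.4331i, -1.1374 + 0.8961i, -1.3448 - 0.5370i, -0.2074 - 1.4331i, 1.1374 - 0.8961i


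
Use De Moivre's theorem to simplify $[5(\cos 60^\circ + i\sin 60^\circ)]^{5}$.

By De Moivre: z^n = r^n(cos(nθ) + i sin(nθ))
= 5^5(cos(5*60°) + i sin(5*60°))
= 3125(cos 300° + i sin 300°)
= 3125/2 - (3125*sqrt(3)/2)i


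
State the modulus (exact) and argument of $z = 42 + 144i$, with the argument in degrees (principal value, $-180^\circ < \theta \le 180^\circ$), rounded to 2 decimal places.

|z| = sqrt(42^2 + 144^2) = 150
arg(z) = arctan(b/a) = arctan(144/42) (quadrant-adjusted) = 73.74°


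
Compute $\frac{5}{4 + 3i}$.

Multiply numerator and denominator by conjugate (4 - 3i):
= (5)(4 - 3i) / (4^2 + 3^2)
= (20 - 15i) / 25
Divide through by 5: (4 - 3i) / 5
= 4/5 - (3/5)i


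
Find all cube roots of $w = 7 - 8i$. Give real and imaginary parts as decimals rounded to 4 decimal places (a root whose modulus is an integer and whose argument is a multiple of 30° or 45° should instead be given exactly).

|w| = sqrt(113) ≈ 10.630146, arg(w) ≈ 311.185925°
Root modulus = sqrt(113)^(1/3) ≈ 2.198770
Root arguments: θ_k = (arg(w) + 360°k)/3 for k = 0, 1, ..., 2
Compute each root as (root modulus)(cos θ_k + i sin θ_k) using full-precision intermediates, then round to 4 decimal places.
Roots: -0.5218 + 2.1360i, -1.5889 - 1.5199i, 2.1107 - 0.6161i


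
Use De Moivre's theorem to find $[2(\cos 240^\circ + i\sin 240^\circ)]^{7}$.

By De Moivre: z^n = r^n(cos(nθ) + i sin(nθ))
= 2^7(cos(7*240°) + i sin(7*240°))
= 128(cos 240° + i sin 240°)
= -64 - 64*sqrt(3)i


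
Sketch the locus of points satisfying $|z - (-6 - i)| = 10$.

|z - z0| = r describes a circle centered at z0 with radius r
Here z0 = -6 - i and r = 10
Locus: Circle centered at (-6, -1) with radius 10


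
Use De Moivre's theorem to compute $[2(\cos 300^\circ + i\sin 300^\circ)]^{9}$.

By De Moivre: z^n = r^n(cos(nθ) + i sin(nθ))
= 2^9(cos(9*300°) + i sin(9*300°))
= 512(cos 180° + i sin 180°)
= -512


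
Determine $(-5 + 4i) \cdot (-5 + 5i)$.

(a1*a2 - b1*b2) + (a1*b2 + b1*a2)i
= (25 - 20) + (-25 + (-20))i
= 5 - 45i


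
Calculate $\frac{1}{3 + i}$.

Multiply numerator and denominator by conjugate (3 - i):
= (1)(3 - i) / (3^2 + 1^2)
= (3 - i) / 10
= 3/10 - (1/10)i


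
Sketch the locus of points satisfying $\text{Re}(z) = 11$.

Re(z) = x where z = x + yi; the equation x = 11 is satisfied by all points with that x-coordinate
Locus: Vertical line x = 11


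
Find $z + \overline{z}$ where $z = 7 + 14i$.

z + conjugate(z) = (a + bi) + (a - bi) = 2a
= 2 * 7 = 14


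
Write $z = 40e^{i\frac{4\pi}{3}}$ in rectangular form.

a = r cos θ = 40 * -1/2 = -20
b = r sin θ = 40 * -sqrt(3)/2 = -20*sqrt(3)
z = -20 - 20*sqrt(3)i


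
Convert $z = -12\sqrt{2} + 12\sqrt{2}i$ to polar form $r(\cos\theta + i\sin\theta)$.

r = |z| = sqrt(a^2 + b^2) = sqrt((-12*sqrt(2))^2 + (12*sqrt(2))^2) = sqrt(288 + 288) = sqrt(576) = 24
θ = arctan(b/a) = arctan(16.9706/-16.9706) (quadrant-adjusted) = 135°
z = 24(cos 135° + i sin 135°)


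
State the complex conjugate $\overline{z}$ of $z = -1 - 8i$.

If z = a + bi, then conjugate(z) = a - bi
conjugate(-1 - 8i) = -1 + 8i


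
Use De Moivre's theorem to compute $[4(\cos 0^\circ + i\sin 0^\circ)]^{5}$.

By De Moivre: z^n = r^n(cos(nθ) + i sin(nθ))
= 4^5(cos(5*0°) + i sin(5*0°))
= 1024(cos 0° + i sin 0°)
= 1024


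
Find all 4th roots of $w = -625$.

|w| = 625, arg(w) = 180°
Root modulus = 625^(1/4) = 5
Root arguments: θ_k = (180° + 360°k)/4 for k = 0, 1, ..., 3
Roots: 5*sqrt(2)/2 + (5*sqrt(2)/2)i, -5*sqrt(2)/2 + (5*sqrt(2)/2)i, -5*sqrt(2)/2 - (5*sqrt(2)/2)i, 5*sqrt(2)/2 - (5*sqrt(2)/2)i


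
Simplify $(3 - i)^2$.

(a + bi)^2 = a^2 - b^2 + 2abi
= 3^2 - (-1)^2 + 2*3*(-1)i
= 8 - 6i


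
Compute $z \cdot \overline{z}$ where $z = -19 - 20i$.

z * conjugate(z) = |z|^2 = a^2 + b^2
= (-19)^2 + (-20)^2 = 761


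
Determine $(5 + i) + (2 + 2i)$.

(5 + 2) + (1 + 2)i = 7 + 3i


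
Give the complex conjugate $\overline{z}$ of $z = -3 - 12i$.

If z = a + bi, then conjugate(z) = a - bi
conjugate(-3 - 12i) = -3 + 12i


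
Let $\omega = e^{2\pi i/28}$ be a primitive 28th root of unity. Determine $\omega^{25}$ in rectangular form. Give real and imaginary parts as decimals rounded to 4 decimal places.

ω^25 = e^(2πi·25/28) = e^(i·25π/14)
= cos(25π/14) + i sin(25π/14)
= 0.7818 - 0.6235i


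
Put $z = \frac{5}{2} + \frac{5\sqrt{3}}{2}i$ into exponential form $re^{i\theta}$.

r = |z| = sqrt((5/2)^2 + (5*sqrt(3)/2)^2) = sqrt(25/4 + 75/4) = sqrt(25) = 5
θ = arctan(b/a) = arctan(4.3301/2.5) (quadrant-adjusted) = 60° = π/3
z = 5e^(i*π/3)


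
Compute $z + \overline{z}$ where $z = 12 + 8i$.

z + conjugate(z) = (a + bi) + (a - bi) = 2a
= 2 * 12 = 24


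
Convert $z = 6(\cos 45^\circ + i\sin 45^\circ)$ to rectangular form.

a = r cos θ = 6 * sqrt(2)/2 = 3*sqrt(2)
b = r sin θ = 6 * sqrt(2)/2 = 3*sqrt(2)
z = 3*sqrt(2) + 3*sqrt(2)i


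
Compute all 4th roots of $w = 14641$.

|w| = 14641, arg(w) = 0°
Root modulus = 14641^(1/4) = 11
Root arguments: θ_k = (0° + 360°k)/4 for k = 0, 1, ..., 3
Roots: 11, 11i, -11, -11i


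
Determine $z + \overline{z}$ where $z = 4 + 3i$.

z + conjugate(z) = (a + bi) + (a - bi) = 2a
= 2 * 4 = 8


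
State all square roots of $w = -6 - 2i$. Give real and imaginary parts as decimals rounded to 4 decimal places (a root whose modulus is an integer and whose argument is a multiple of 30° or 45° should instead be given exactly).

|w| = sqrt(40) ≈ 6.324555, arg(w) ≈ 198.434949°
Root modulus = sqrt(40)^(1/2) ≈ 2.514867
Root arguments: θ_k = (arg(w) + 360°k)/2 for k = 0, 1, ..., 1
Compute each root as (root modulus)(cos θ_k + i sin θ_k) using full-precision intermediates, then round to 4 decimal places.
Roots: -0.4028 + 2.4824i, 0.4028 - 2.4824i


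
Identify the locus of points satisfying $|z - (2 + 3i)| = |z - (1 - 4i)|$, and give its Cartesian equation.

|z - z1| = |z - z2| means z is equidistant from z1 and z2,
i.e. the perpendicular bisector of the segment from (2, 3) to (1, -4) (midpoint (3/2, -1/2)).
With z = x + yi, square both sides:
(x - 2)^2 + (y - 3)^2 = (x - 1)^2 + (y - (-4))^2
The x^2 and y^2 terms cancel: -2x + (-14)y = 17 - 13 = 4
Simplify: x + 7y = -2
Locus: Perpendicular bisector of the segment from (2, 3) to (1, -4): the line x + 7y = -2


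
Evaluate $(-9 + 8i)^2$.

(a + bi)^2 = a^2 - b^2 + 2abi
= (-9)^2 - 8^2 + 2*(-9)*8i
= 17 - 144i


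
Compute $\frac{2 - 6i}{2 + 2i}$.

Multiply numerator and denominator by conjugate (2 - 2i):
= (2 - 6i)(2 - 2i) / (2^2 + 2^2)
= (-8 - 16i) / 8
= -1 - 2i


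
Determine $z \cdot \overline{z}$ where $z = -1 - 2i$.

z * conjugate(z) = |z|^2 = a^2 + b^2
= (-1)^2 + (-2)^2 = 5


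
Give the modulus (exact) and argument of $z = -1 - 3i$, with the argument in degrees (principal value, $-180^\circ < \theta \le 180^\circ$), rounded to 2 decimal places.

|z| = sqrt((-1)^2 + (-3)^2) = sqrt(10)
arg(z) = arctan(b/a) = arctan(-3/-1) (quadrant-adjusted) = -108.43°


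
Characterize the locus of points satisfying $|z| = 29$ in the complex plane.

|z| = 29 means sqrt(x^2 + y^2) = 29
This is a circle of radius 29 centered at the origin


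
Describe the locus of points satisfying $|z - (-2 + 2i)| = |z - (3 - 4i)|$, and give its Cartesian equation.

|z - z1| = |z - z2| means z is equidistant from z1 and z2,
i.e. the perpendicular bisector of the segment from (-2, 2) to (3, -4) (midpoint (1/2, -1)).
With z = x + yi, square both sides:
(x - (-2))^2 + (y - 2)^2 = (x - 3)^2 + (y - (-4))^2
The x^2 and y^2 terms cancel: 10x + (-12)y = 25 - 8 = 17
Simplify: 10x - 12y = 17
Locus: Perpendicular bisector of the segment from (-2, 2) to (3, -4): the line 10x - 12y = 17


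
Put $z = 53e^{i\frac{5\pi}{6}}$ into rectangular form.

a = r cos θ = 53 * -sqrt(3)/2 = -53*sqrt(3)/2
b = r sin θ = 53 * 1/2 = 53/2
z = -53*sqrt(3)/2 + (53/2)i


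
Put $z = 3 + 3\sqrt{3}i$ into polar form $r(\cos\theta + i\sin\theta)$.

r = |z| = sqrt(a^2 + b^2) = sqrt((3)^2 + (3*sqrt(3))^2) = sqrt(9 + 27) = sqrt(36) = 6
θ = arctan(b/a) = arctan(5.1962/3) (quadrant-adjusted) = 60°
z = 6(cos 60° + i sin 60°)


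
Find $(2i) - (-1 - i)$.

(0 - (-1)) + (2 - (-1))i = 1 + 3i


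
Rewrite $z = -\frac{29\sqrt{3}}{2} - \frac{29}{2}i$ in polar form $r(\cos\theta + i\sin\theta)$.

r = |z| = sqrt(a^2 + b^2) = sqrt((-29*sqrt(3)/2)^2 + (-29/2)^2) = sqrt(2523/4 + 841/4) = sqrt(841) = 29
θ = arctan(b/a) = arctan(-14.5/-25.1147) (quadrant-adjusted) = 210°
z = 29(cos 210° + i sin 210°)


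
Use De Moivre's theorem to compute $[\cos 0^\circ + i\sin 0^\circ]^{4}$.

By De Moivre: z^n = r^n(cos(nθ) + i sin(nθ))
= 1^4(cos(4*0°) + i sin(4*0°))
= 1(cos 0° + i sin 0°)
= 1


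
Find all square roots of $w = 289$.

|w| = 289, arg(w) = 0°
Root modulus = 289^(1/2) = 17
Root arguments: θ_k = (0° + 360°k)/2 for k = 0, 1, ..., 1
Roots: 17, -17


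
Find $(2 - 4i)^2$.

(a + bi)^2 = a^2 - b^2 + 2abi
= 2^2 - (-4)^2 + 2*2*(-4)i
= -12 - 16i


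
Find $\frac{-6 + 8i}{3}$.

Divisor is real, so divide each part by 3:
= -2 + (8/3)i


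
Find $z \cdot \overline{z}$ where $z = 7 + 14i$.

z * conjugate(z) = |z|^2 = a^2 + b^2
= 7^2 + 14^2 = 245


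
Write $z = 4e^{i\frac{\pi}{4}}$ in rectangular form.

a = r cos θ = 4 * sqrt(2)/2 = 2*sqrt(2)
b = r sin θ = 4 * sqrt(2)/2 = 2*sqrt(2)
z = 2*sqrt(2) + 2*sqrt(2)i


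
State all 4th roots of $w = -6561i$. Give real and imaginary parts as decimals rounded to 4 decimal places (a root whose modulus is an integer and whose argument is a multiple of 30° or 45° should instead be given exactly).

|w| = 6561, arg(w) = 270°
Root modulus = 6561^(1/4) = 9
Root arguments: θ_k = (270° + 360°k)/4 for k = 0, 1, ..., 3
Compute each root as (root modulus)(cos θ_k + i sin θ_k) using full-precision intermediates, then round to 4 decimal places.
Roots: 3.4442 + 8.3149i, -8.3149 + 3.4442i, -3.4442 - 8.3149i, 8.3149 - 3.4442i


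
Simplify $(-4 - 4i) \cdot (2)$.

(a1*a2 - b1*b2) + (a1*b2 + b1*a2)i
= (-8 - 0) + (0 + (-8))i
= -8 - 8i


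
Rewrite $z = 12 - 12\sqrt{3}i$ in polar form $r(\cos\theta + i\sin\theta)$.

r = |z| = sqrt(a^2 + b^2) = sqrt((12)^2 + (-12*sqrt(3))^2) = sqrt(144 + 432) = sqrt(576) = 24
θ = arctan(b/a) = arctan(-20.7846/12) (quadrant-adjusted) = 300°
z = 24(cos 300° + i sin 300°)


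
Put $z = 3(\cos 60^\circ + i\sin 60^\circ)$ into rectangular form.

a = r cos θ = 3 * 1/2 = 3/2
b = r sin θ = 3 * sqrt(3)/2 = 3*sqrt(3)/2
z = 3/2 + (3*sqrt(3)/2)i


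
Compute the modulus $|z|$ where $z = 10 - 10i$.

|z| = sqrt(a^2 + b^2) = sqrt(10^2 + (-10)^2) = sqrt(200) = sqrt(200)


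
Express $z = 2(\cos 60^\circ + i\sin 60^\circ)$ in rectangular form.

a = r cos θ = 2 * 1/2 = 1
b = r sin θ = 2 * sqrt(3)/2 = sqrt(3)
z = 1 + sqrt(3)i


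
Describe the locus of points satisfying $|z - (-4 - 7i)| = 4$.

|z - z0| = r describes a circle centered at z0 with radius r
Here z0 = -4 - 7i and r = 4
Locus: Circle centered at (-4, -7) with radius 4


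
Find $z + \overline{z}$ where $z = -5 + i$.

z + conjugate(z) = (a + bi) + (a - bi) = 2a
= 2 * (-5) = -10


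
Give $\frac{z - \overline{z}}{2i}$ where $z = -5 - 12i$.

z - conjugate(z) = 2bi
(z - conjugate(z))/(2i) = 2bi/(2i) = b = -12


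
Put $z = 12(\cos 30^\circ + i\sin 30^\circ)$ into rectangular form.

a = r cos θ = 12 * sqrt(3)/2 = 6*sqrt(3)
b = r sin θ = 12 * 1/2 = 6
z = 6*sqrt(3) + 6i


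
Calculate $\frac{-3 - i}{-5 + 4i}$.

Multiply numerator and denominator by conjugate (-5 - 4i):
= (-3 - i)(-5 - 4i) / ((-5)^2 + 4^2)
= (11 + 17i) / 41
= 11/41 + (17/41)i


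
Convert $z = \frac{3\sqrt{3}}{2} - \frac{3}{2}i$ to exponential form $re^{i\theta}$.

r = |z| = sqrt((3*sqrt(3)/2)^2 + (-3/2)^2) = sqrt(27/4 + 9/4) = sqrt(9) = 3
θ = arctan(b/a) = arctan(-1.5/2.5981) (quadrant-adjusted) = -30° = -π/6
z = 3e^(-i*π/6)


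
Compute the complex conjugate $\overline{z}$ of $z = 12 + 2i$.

If z = a + bi, then conjugate(z) = a - bi
conjugate(12 + 2i) = 12 - 2i


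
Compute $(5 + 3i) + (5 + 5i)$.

(5 + 5) + (3 + 5)i = 10 + 8i


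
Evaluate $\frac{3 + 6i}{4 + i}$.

Multiply numerator and denominator by conjugate (4 - i):
= (3 + 6i)(4 - i) / (4^2 + 1^2)
= (18 + 21i) / 17
= 18/17 + (21/17)i


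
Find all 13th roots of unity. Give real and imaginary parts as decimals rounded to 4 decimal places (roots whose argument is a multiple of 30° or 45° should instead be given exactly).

ω_k = e^(2πik/13) = cos(2πk/13) + i sin(2πk/13) for k = 0, 1, ..., 12
Roots: 1, 0.8855 + 0.4647i, 0.5681 + 0.8230i, 0.1205 + 0.9927i, -0.3546 + 0.9350i, -0.7485 + 0.6631i, -0.9709 + 0.2393i, -0.9709 - 0.2393i, -0.7485 - 0.6631i, -0.3546 - 0.9350i, 0.1205 - 0.9927i, 0.5681 - 0.8230i, 0.8855 - 0.4647i


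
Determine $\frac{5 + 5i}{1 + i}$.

Multiply numerator and denominator by conjugate (1 - i):
= (5 + 5i)(1 - i) / (1^2 + 1^2)
= (10) / 2
= 5


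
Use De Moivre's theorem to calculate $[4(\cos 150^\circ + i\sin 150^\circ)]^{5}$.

By De Moivre: z^n = r^n(cos(nθ) + i sin(nθ))
= 4^5(cos(5*150°) + i sin(5*150°))
= 1024(cos 30° + i sin 30°)
= 512*sqrt(3) + 512i


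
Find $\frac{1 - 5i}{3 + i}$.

Multiply numerator and denominator by conjugate (3 - i):
= (1 - 5i)(3 - i) / (3^2 + 1^2)
= (-2 - 16i) / 10
Divide through by 2: (-1 - 8i) / 5
= -1/5 - (8/5)i


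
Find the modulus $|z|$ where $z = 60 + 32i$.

|z| = sqrt(a^2 + b^2) = sqrt(60^2 + 32^2) = sqrt(4624) = 68


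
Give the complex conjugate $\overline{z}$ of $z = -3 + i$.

If z = a + bi, then conjugate(z) = a - bi
conjugate(-3 + i) = -3 - i
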